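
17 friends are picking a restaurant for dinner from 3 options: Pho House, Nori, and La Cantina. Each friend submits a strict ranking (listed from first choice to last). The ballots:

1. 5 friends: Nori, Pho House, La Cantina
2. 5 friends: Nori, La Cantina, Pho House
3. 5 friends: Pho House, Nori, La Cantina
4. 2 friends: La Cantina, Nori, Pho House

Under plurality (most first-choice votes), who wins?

First-place votes: Pho House 5, Nori 10, La Cantina 2.
Nori has the most first-place votes.

Nori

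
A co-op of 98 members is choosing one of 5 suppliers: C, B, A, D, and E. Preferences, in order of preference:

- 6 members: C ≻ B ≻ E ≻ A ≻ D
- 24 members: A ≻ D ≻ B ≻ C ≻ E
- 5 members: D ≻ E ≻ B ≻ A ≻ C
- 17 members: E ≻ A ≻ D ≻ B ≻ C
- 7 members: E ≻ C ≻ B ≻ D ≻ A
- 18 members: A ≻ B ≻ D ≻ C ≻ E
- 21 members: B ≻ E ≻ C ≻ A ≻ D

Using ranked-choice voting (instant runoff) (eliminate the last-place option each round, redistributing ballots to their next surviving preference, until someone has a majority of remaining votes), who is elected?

Round 1: C 6, B 21, A 42, D 5, E 24. Eliminate D.
Round 2: C 6, B 21, A 42, E 29. Eliminate C.
Round 3: B 27, A 42, E 29. Eliminate B.
Round 4: A 42, E 56. E has a majority.

E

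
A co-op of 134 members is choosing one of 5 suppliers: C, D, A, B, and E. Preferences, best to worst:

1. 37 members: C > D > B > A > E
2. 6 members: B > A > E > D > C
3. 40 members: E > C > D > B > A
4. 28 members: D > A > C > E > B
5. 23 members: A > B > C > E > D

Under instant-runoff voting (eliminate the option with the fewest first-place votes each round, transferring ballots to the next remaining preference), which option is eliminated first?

B

Round 1: C 37, D 28, A 23, B 6, E 40. Eliminate B.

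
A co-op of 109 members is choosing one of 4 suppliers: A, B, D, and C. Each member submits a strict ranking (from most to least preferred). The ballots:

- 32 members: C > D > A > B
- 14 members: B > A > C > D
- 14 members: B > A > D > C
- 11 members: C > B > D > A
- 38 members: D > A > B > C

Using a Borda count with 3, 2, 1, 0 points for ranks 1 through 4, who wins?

A: 32·1 + 14·2 + 14·2 + 11·0 + 38·2 = 164
B: 32·0 + 14·3 + 14·3 + 11·2 + 38·1 = 144
D: 32·2 + 14·0 + 14·1 + 11·1 + 38·3 = 203
C: 32·3 + 14·1 + 14·0 + 11·3 + 38·0 = 143
D has the highest Borda score (203).

D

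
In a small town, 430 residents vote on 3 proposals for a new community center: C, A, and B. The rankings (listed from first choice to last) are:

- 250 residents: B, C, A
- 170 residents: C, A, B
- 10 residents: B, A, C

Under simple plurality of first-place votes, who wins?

B

First-place votes: C 170, A 0, B 260.
B has the most first-place votes.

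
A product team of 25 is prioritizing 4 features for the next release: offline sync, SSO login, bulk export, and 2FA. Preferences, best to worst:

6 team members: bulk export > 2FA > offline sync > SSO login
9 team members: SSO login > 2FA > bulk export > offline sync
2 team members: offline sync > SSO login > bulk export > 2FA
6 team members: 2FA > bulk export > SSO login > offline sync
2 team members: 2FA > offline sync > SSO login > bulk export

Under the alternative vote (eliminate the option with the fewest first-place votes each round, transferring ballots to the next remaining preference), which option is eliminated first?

Round 1: offline sync 2, SSO login 9, bulk export 6, 2FA 8. Eliminate offline sync.

offline sync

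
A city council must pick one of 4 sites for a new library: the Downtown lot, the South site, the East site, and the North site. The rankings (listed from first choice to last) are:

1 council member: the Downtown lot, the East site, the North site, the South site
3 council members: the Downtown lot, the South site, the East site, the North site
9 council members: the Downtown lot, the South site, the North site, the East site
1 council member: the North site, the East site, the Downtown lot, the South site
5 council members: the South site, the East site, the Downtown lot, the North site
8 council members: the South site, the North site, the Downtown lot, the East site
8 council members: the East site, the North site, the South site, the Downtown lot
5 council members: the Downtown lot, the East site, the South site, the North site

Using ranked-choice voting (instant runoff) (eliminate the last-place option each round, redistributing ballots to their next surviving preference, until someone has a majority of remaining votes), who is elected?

Round 1: the Downtown lot 18, the South site 13, the East site 8, the North site 1. Eliminate the North site.
Round 2: the Downtown lot 18, the South site 13, the East site 9. Eliminate the East site.
Round 3: the Downtown lot 19, the South site 21. The South site has a majority.

the South site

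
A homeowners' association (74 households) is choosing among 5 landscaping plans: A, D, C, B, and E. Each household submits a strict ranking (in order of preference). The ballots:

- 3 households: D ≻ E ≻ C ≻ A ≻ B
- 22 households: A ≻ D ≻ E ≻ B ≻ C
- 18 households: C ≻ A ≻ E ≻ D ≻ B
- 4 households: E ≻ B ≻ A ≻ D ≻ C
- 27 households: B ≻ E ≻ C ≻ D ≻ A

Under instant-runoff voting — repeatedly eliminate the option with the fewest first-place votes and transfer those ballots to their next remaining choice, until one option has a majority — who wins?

A

Round 1: A 22, D 3, C 18, B 27, E 4. Eliminate D.
Round 2: A 22, C 18, B 27, E 7. Eliminate E.
Round 3: A 22, C 21, B 31. Eliminate C.
Round 4: A 43, B 31. A has a majority.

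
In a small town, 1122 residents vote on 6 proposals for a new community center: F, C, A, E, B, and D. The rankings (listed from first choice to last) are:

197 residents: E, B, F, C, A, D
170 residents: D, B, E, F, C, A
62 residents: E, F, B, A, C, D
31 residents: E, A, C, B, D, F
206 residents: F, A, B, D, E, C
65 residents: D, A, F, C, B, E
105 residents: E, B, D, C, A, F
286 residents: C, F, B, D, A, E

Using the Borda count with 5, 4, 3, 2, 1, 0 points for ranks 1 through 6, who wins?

F: 197·3 + 170·2 + 62·4 + 31·0 + 206·5 + 65·3 + 105·0 + 286·4 = 3548
C: 197·2 + 170·1 + 62·1 + 31·3 + 206·0 + 65·2 + 105·2 + 286·5 = 2489
A: 197·1 + 170·0 + 62·2 + 31·4 + 206·4 + 65·4 + 105·1 + 286·1 = 1920
E: 197·5 + 170·3 + 62·5 + 31·5 + 206·1 + 65·0 + 105·5 + 286·0 = 2691
B: 197·4 + 170·4 + 62·3 + 31·2 + 206·3 + 65·1 + 105·4 + 286·3 = 3677
D: 197·0 + 170·5 + 62·0 + 31·1 + 206·2 + 65·5 + 105·3 + 286·2 = 2505
B has the highest Borda score (3677).

B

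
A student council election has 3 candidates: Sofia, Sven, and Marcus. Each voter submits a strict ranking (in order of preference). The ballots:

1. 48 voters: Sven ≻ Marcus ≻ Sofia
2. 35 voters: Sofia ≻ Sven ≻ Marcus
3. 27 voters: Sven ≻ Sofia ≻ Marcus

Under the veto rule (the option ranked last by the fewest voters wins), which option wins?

Last-place votes: Sofia 48, Sven 0, Marcus 62.
Sven is ranked last by the fewest voters, so Sven wins.

Sven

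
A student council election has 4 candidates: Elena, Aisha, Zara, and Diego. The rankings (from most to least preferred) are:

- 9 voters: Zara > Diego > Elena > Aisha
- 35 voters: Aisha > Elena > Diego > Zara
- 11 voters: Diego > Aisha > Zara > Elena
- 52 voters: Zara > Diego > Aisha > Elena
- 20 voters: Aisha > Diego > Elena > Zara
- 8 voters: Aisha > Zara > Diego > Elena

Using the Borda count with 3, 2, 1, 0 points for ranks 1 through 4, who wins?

Elena: 9·1 + 35·2 + 11·0 + 52·0 + 20·1 + 8·0 = 99
Aisha: 9·0 + 35·3 + 11·2 + 52·1 + 20·3 + 8·3 = 263
Zara: 9·3 + 35·0 + 11·1 + 52·3 + 20·0 + 8·2 = 210
Diego: 9·2 + 35·1 + 11·3 + 52·2 + 20·2 + 8·1 = 238
Aisha has the highest Borda score (263).

Aisha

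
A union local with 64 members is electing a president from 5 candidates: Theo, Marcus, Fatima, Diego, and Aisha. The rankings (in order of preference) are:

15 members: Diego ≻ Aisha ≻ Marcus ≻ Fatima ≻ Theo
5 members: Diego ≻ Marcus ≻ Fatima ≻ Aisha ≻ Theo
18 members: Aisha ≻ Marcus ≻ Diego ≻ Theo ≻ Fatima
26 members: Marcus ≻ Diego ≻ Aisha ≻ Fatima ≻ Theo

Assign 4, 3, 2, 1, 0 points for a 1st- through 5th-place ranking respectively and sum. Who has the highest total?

Theo: 15·0 + 5·0 + 18·1 + 26·0 = 18
Marcus: 15·2 + 5·3 + 18·3 + 26·4 = 203
Fatima: 15·1 + 5·2 + 18·0 + 26·1 = 51
Diego: 15·4 + 5·4 + 18·2 + 26·3 = 194
Aisha: 15·3 + 5·1 + 18·4 + 26·2 = 174
Marcus has the highest Borda score (203).

Marcus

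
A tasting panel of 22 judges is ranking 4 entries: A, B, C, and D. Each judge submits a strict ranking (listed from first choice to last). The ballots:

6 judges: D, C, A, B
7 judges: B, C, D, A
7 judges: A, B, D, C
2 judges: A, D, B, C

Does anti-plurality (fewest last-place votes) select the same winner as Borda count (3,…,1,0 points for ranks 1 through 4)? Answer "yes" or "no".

no

Anti-plurality — last-place votes: A 7, B 6, C 9, D 0. Winner: D.
Borda — scores: A 33, B 37, C 26, D 36. Winner: B.
The two methods disagree.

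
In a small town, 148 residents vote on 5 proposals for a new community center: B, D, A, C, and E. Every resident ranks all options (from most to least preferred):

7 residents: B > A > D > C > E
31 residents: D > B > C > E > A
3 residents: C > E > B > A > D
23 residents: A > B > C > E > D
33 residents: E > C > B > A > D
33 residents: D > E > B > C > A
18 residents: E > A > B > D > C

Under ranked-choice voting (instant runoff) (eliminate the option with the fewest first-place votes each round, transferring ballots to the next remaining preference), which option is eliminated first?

C

Round 1: B 7, D 64, A 23, C 3, E 51. Eliminate C.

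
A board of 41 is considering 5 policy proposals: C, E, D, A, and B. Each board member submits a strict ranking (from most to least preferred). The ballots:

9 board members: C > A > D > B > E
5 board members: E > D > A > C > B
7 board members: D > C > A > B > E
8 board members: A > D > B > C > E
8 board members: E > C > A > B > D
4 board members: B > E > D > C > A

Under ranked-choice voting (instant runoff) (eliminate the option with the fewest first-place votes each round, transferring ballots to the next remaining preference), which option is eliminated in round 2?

Round 1: C 9, E 13, D 7, A 8, B 4. Eliminate B.
Round 2: C 9, E 17, D 7, A 8. Eliminate D.

D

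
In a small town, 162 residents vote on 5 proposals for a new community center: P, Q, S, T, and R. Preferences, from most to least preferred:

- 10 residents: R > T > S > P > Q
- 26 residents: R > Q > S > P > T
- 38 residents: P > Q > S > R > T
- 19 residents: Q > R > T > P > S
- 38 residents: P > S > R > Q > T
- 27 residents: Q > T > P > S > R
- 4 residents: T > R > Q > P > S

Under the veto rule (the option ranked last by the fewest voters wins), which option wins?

Last-place votes: P 0, Q 10, S 23, T 102, R 27.
P is ranked last by the fewest voters, so P wins.

P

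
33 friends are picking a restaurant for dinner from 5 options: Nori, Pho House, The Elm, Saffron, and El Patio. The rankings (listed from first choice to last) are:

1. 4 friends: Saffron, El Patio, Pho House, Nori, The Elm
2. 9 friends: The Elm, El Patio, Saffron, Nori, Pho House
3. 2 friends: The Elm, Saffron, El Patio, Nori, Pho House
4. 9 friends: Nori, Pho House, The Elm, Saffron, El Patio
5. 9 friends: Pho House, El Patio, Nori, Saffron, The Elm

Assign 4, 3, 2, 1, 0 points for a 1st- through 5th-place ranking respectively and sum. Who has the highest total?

Nori: 4·1 + 9·1 + 2·1 + 9·4 + 9·2 = 69
Pho House: 4·2 + 9·0 + 2·0 + 9·3 + 9·4 = 71
The Elm: 4·0 + 9·4 + 2·4 + 9·2 + 9·0 = 62
Saffron: 4·4 + 9·2 + 2·3 + 9·1 + 9·1 = 58
El Patio: 4·3 + 9·3 + 2·2 + 9·0 + 9·3 = 70
Pho House has the highest Borda score (71).

Pho House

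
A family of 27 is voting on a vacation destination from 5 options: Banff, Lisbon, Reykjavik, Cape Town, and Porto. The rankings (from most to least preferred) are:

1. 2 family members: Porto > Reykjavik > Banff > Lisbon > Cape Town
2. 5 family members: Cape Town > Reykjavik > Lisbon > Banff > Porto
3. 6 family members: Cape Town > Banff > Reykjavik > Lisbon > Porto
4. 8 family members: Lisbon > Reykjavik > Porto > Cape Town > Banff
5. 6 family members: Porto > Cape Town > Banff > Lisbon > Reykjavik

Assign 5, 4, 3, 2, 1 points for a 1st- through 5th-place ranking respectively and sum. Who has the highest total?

Cape Town

Banff: 2·3 + 5·2 + 6·4 + 8·1 + 6·3 = 66
Lisbon: 2·2 + 5·3 + 6·2 + 8·5 + 6·2 = 83
Reykjavik: 2·4 + 5·4 + 6·3 + 8·4 + 6·1 = 84
Cape Town: 2·1 + 5·5 + 6·5 + 8·2 + 6·4 = 97
Porto: 2·5 + 5·1 + 6·1 + 8·3 + 6·5 = 75
Cape Town has the highest Borda score (97).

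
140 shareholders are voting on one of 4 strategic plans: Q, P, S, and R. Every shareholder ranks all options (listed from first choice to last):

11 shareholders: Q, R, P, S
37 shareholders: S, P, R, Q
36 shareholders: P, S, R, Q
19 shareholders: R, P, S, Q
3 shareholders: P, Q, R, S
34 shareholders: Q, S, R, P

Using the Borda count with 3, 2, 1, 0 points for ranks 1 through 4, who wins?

S

Q: 11·3 + 37·0 + 36·0 + 19·0 + 3·2 + 34·3 = 141
P: 11·1 + 37·2 + 36·3 + 19·2 + 3·3 + 34·0 = 240
S: 11·0 + 37·3 + 36·2 + 19·1 + 3·0 + 34·2 = 270
R: 11·2 + 37·1 + 36·1 + 19·3 + 3·1 + 34·1 = 189
S has the highest Borda score (270).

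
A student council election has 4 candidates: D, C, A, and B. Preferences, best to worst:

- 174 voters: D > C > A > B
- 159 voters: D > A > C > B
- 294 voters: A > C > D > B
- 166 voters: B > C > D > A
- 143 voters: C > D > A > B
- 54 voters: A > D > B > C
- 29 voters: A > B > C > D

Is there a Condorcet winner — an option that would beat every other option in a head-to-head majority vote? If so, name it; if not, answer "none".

Checking pairwise contests:
C beats D 632–387.
A beats C 536–483.
D beats A 642–377.
D beats B 824–195.
Every option loses at least one head-to-head, so there is no Condorcet winner.

none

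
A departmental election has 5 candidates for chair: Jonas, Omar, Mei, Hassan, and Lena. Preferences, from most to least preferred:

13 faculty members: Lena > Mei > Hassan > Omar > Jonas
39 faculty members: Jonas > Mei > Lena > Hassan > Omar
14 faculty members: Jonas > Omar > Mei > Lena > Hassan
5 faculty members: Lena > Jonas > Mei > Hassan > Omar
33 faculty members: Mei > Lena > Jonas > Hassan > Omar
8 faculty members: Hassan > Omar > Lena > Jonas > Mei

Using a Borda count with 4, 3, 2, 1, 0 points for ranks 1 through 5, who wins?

Mei

Jonas: 13·0 + 39·4 + 14·4 + 5·3 + 33·2 + 8·1 = 301
Omar: 13·1 + 39·0 + 14·3 + 5·0 + 33·0 + 8·3 = 79
Mei: 13·3 + 39·3 + 14·2 + 5·2 + 33·4 + 8·0 = 326
Hassan: 13·2 + 39·1 + 14·0 + 5·1 + 33·1 + 8·4 = 135
Lena: 13·4 + 39·2 + 14·1 + 5·4 + 33·3 + 8·2 = 279
Mei has the highest Borda score (326).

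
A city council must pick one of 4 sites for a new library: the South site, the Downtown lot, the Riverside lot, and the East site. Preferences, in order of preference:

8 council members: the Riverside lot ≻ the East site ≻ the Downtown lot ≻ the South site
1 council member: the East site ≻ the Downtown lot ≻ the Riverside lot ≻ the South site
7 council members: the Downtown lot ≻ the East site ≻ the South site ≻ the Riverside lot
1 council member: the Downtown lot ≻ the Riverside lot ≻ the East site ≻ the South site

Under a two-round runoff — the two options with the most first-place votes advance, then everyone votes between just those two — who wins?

Round 1 first-place votes: the South site 0, the Downtown lot 8, the Riverside lot 8, the East site 1.
the Downtown lot and the Riverside lot advance.
Runoff: the Downtown lot is preferred to the Riverside lot by 9 voters; the Riverside lot by 8.
the Downtown lot wins the runoff.

the Downtown lot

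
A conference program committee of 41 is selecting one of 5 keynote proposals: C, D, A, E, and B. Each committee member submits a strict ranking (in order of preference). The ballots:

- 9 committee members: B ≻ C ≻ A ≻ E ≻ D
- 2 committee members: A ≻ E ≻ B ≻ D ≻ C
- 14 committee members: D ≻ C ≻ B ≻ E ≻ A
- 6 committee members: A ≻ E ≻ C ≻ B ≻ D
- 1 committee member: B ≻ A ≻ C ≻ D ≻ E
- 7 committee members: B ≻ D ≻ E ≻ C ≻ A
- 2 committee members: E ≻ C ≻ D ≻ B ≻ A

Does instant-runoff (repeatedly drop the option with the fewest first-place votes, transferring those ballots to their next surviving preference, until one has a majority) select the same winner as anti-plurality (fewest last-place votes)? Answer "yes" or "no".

Instant-runoff — R1 C 0, D 14, A 8, E 2, B 17 (C out); R2 D 14, A 8, E 2, B 17 (E out); R3 D 16, A 8, B 17 (A out); R4 D 16, B 25 (B winner). Winner: B.
Anti-plurality — last-place votes: C 2, D 15, A 23, E 1, B 0. Winner: B.
The two methods agree.

yes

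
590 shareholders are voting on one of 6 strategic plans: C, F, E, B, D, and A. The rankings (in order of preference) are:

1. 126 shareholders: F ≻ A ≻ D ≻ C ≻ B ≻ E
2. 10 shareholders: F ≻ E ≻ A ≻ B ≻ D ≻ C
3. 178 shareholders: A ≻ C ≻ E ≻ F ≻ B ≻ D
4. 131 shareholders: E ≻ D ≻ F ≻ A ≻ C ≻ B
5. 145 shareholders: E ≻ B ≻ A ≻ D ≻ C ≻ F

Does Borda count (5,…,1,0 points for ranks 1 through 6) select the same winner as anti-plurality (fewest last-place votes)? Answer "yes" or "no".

yes

Borda — scores: C 1240, F 1429, E 1954, B 904, D 1202, A 2121. Winner: A.
Anti-plurality — last-place votes: C 10, F 145, E 126, B 131, D 178, A 0. Winner: A.
The two methods agree.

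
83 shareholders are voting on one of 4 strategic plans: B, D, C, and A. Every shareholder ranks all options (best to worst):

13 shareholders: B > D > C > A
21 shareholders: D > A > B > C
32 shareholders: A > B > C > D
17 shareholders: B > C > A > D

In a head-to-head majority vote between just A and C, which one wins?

Voters preferring A to C: 53; preferring C to A: 30.
A wins the head-to-head.

A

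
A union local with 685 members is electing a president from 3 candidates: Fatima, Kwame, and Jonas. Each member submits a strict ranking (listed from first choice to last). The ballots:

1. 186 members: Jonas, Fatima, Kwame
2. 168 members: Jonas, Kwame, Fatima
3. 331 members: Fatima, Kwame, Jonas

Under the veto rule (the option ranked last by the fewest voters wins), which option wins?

Last-place votes: Fatima 168, Kwame 186, Jonas 331.
Fatima is ranked last by the fewest voters, so Fatima wins.

Fatima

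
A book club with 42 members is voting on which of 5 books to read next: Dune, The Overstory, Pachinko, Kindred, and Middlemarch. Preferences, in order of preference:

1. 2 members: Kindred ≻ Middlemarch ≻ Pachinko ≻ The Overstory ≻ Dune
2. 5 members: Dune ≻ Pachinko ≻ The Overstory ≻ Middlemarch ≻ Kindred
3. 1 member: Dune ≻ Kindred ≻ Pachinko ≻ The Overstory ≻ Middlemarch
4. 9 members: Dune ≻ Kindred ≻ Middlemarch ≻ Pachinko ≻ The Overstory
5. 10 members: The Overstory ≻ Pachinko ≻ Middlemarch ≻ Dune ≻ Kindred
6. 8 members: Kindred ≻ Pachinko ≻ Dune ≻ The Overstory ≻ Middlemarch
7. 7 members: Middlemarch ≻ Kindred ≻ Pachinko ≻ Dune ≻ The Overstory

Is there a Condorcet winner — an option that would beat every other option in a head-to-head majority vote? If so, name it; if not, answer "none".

Checking pairwise contests:
Pachinko beats Dune 27–15.
Dune beats The Overstory 30–12.
Kindred beats Pachinko 27–15.
Dune beats Kindred 25–17.
Dune beats Middlemarch 23–19.
Every option loses at least one head-to-head, so there is no Condorcet winner.

none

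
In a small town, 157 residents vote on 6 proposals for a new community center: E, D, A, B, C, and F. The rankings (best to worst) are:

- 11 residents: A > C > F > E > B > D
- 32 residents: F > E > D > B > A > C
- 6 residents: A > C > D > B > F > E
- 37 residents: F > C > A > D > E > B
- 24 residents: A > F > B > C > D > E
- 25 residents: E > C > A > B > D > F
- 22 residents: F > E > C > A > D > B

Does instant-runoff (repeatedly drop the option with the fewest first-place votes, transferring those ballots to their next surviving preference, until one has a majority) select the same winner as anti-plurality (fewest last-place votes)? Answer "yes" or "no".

Instant-runoff — R1 E 25, D 0, A 41, B 0, C 0, F 91 (F winner). Winner: F.
Anti-plurality — last-place votes: E 30, D 11, A 0, B 59, C 32, F 25. Winner: A.
The two methods disagree.

no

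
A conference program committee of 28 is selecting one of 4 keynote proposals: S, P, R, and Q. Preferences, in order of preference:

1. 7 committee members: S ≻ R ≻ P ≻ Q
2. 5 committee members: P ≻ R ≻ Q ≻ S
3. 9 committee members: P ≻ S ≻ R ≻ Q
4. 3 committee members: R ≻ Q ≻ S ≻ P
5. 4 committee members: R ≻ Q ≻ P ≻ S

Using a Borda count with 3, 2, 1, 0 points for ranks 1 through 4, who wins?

S: 7·3 + 5·0 + 9·2 + 3·1 + 4·0 = 42
P: 7·1 + 5·3 + 9·3 + 3·0 + 4·1 = 53
R: 7·2 + 5·2 + 9·1 + 3·3 + 4·3 = 54
Q: 7·0 + 5·1 + 9·0 + 3·2 + 4·2 = 19
R has the highest Borda score (54).

R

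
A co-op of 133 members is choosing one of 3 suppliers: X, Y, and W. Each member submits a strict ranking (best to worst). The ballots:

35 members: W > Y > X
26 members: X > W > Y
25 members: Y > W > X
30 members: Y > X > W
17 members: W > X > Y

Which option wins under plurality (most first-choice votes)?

First-place votes: X 26, Y 55, W 52.
Y has the most first-place votes.

Y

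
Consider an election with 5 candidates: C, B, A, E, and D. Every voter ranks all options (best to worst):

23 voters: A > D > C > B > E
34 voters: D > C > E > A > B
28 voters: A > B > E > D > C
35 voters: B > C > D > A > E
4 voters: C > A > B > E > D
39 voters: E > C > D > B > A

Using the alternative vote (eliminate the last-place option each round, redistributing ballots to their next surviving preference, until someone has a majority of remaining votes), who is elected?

Round 1: C 4, B 35, A 51, E 39, D 34. Eliminate C.
Round 2: B 35, A 55, E 39, D 34. Eliminate D.
Round 3: B 35, A 55, E 73. Eliminate B.
Round 4: A 90, E 73. A has a majority.

A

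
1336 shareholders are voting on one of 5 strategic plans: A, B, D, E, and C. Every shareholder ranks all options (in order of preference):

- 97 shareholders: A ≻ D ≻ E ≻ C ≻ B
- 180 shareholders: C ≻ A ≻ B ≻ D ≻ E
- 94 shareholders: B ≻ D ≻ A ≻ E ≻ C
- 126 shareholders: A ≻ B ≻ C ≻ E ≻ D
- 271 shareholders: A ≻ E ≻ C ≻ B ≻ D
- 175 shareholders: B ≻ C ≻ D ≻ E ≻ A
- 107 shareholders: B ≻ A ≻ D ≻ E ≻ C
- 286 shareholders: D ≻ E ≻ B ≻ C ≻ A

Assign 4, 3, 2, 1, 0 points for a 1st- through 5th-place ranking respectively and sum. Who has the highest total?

B

A: 97·4 + 180·3 + 94·2 + 126·4 + 271·4 + 175·0 + 107·3 + 286·0 = 3025
B: 97·0 + 180·2 + 94·4 + 126·3 + 271·1 + 175·4 + 107·4 + 286·2 = 3085
D: 97·3 + 180·1 + 94·3 + 126·0 + 271·0 + 175·2 + 107·2 + 286·4 = 2461
E: 97·2 + 180·0 + 94·1 + 126·1 + 271·3 + 175·1 + 107·1 + 286·3 = 2367
C: 97·1 + 180·4 + 94·0 + 126·2 + 271·2 + 175·3 + 107·0 + 286·1 = 2422
B has the highest Borda score (3085).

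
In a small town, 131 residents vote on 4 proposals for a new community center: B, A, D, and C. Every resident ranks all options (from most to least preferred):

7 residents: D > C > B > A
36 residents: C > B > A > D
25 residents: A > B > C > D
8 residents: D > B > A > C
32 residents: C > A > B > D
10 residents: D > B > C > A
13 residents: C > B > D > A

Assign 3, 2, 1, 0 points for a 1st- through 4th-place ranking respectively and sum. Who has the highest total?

C

B: 7·1 + 36·2 + 25·2 + 8·2 + 32·1 + 10·2 + 13·2 = 223
A: 7·0 + 36·1 + 25·3 + 8·1 + 32·2 + 10·0 + 13·0 = 183
D: 7·3 + 36·0 + 25·0 + 8·3 + 32·0 + 10·3 + 13·1 = 88
C: 7·2 + 36·3 + 25·1 + 8·0 + 32·3 + 10·1 + 13·3 = 292
C has the highest Borda score (292).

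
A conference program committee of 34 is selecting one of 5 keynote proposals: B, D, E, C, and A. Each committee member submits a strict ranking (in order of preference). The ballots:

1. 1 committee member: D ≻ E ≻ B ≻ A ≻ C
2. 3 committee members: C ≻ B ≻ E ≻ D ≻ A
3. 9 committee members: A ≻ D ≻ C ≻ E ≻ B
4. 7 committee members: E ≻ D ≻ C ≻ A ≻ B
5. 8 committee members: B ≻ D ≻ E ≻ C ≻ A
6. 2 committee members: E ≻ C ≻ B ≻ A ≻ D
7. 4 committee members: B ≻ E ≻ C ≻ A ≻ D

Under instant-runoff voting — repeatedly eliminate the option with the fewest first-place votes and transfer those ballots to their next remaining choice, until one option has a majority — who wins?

Round 1: B 12, D 1, E 9, C 3, A 9. Eliminate D.
Round 2: B 12, E 10, C 3, A 9. Eliminate C.
Round 3: B 15, E 10, A 9. Eliminate A.
Round 4: B 15, E 19. E has a majority.

E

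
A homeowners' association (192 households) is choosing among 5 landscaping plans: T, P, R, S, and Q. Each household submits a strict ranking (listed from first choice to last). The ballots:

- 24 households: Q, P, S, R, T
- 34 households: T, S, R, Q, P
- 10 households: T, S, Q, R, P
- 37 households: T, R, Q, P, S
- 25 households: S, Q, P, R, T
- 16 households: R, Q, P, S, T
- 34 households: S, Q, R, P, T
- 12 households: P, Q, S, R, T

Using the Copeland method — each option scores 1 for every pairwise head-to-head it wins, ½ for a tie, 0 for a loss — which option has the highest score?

S

T: loses to P, R, S, and Q → score 0.
P: beats T; loses to R, S, and Q → score 1.
R: beats T and P; loses to S and Q → score 2.
S: beats T, P, R, and Q → score 4.
Q: beats T, P, and R; loses to S → score 3.
S has the best pairwise record.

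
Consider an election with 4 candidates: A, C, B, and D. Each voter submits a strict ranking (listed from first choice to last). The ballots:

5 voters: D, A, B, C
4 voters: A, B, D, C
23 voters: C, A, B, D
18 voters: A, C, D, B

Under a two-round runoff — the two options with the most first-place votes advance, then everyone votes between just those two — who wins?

A

Round 1 first-place votes: A 22, C 23, B 0, D 5.
C and A advance.
Runoff: C is preferred to A by 23 voters; A by 27.
A wins the runoff.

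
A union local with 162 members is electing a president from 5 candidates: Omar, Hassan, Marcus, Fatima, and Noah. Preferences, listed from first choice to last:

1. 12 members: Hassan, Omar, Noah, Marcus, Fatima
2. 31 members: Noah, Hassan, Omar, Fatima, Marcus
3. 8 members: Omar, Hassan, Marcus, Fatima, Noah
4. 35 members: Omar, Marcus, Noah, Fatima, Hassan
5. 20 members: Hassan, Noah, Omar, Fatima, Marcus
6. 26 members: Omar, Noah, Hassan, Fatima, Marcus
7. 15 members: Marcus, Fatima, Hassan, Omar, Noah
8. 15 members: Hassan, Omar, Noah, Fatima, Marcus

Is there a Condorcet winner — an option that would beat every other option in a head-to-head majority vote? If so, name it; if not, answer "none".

Checking pairwise contests:
Hassan beats Omar 93–69.
Noah beats Hassan 92–70.
Omar beats Marcus 147–15.
Omar beats Fatima 147–15.
Omar beats Noah 111–51.
Every option loses at least one head-to-head, so there is no Condorcet winner.

none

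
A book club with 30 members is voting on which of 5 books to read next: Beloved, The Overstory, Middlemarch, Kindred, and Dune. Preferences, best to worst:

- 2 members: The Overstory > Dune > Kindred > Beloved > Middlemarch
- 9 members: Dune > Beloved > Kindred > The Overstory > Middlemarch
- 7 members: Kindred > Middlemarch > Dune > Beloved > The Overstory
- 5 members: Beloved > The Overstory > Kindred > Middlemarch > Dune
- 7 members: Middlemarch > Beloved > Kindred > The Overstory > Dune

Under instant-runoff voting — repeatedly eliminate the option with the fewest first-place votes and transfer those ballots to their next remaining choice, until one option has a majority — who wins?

Round 1: Beloved 5, The Overstory 2, Middlemarch 7, Kindred 7, Dune 9. Eliminate The Overstory.
Round 2: Beloved 5, Middlemarch 7, Kindred 7, Dune 11. Eliminate Beloved.
Round 3: Middlemarch 7, Kindred 12, Dune 11. Eliminate Middlemarch.
Round 4: Kindred 19, Dune 11. Kindred has a majority.

Kindred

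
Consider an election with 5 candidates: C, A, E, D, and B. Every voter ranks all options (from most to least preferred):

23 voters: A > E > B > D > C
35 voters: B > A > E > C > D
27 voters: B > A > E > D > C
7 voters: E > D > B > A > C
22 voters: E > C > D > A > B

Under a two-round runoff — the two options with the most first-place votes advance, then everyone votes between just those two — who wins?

Round 1 first-place votes: C 0, A 23, E 29, D 0, B 62.
B and E advance.
Runoff: B is preferred to E by 62 voters; E by 52.
B wins the runoff.

B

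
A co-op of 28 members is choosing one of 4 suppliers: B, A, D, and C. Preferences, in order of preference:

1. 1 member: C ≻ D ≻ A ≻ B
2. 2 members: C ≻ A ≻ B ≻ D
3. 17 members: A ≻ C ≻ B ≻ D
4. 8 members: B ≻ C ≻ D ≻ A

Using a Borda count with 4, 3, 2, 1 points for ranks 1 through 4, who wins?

B: 1·1 + 2·2 + 17·2 + 8·4 = 71
A: 1·2 + 2·3 + 17·4 + 8·1 = 84
D: 1·3 + 2·1 + 17·1 + 8·2 = 38
C: 1·4 + 2·4 + 17·3 + 8·3 = 87
C has the highest Borda score (87).

C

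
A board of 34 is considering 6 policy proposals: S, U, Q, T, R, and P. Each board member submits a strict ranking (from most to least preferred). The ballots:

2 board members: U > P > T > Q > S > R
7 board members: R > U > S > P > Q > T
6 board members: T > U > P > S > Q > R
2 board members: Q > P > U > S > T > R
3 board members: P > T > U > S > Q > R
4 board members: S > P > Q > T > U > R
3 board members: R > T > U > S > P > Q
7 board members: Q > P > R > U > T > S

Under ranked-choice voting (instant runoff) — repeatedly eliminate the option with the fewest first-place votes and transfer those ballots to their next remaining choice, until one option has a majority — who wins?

P

Round 1: S 4, U 2, Q 9, T 6, R 10, P 3. Eliminate U.
Round 2: S 4, Q 9, T 6, R 10, P 5. Eliminate S.
Round 3: Q 9, T 6, R 10, P 9. Eliminate T.
Round 4: Q 9, R 10, P 15. Eliminate Q.
Round 5: R 10, P 24. P has a majority.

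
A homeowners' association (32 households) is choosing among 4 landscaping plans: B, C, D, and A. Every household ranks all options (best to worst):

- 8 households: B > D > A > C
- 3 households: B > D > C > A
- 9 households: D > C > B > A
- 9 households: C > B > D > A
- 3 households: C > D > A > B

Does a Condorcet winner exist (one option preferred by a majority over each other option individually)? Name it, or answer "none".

Checking pairwise contests:
C beats B 21–11.
D beats C 20–12.
B beats D 20–12.
B beats A 29–3.
Every option loses at least one head-to-head, so there is no Condorcet winner.

none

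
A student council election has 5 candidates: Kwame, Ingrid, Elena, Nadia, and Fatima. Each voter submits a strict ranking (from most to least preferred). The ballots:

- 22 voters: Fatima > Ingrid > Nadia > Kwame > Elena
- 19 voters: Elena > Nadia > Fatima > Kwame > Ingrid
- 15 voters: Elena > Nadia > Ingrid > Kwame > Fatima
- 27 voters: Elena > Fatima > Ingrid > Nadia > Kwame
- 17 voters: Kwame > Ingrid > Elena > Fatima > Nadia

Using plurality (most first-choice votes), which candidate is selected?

First-place votes: Kwame 17, Ingrid 0, Elena 61, Nadia 0, Fatima 22.
Elena has the most first-place votes.

Elena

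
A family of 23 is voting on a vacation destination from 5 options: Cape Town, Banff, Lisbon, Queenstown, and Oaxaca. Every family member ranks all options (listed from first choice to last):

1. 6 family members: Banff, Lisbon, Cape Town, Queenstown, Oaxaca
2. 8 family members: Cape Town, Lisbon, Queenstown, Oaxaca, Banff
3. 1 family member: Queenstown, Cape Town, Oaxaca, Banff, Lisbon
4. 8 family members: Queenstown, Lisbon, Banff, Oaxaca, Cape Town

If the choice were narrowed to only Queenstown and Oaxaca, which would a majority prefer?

Queenstown

Voters preferring Queenstown to Oaxaca: 23; preferring Oaxaca to Queenstown: 0.
Queenstown wins the head-to-head.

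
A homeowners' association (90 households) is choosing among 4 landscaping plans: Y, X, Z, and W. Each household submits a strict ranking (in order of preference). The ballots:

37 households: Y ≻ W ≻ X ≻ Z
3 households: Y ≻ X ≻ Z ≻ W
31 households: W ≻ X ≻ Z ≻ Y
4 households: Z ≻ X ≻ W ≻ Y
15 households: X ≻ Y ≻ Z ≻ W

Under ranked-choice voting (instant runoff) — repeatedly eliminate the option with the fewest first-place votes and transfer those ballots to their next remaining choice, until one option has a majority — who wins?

Y

Round 1: Y 40, X 15, Z 4, W 31. Eliminate Z.
Round 2: Y 40, X 19, W 31. Eliminate X.
Round 3: Y 55, W 35. Y has a majority.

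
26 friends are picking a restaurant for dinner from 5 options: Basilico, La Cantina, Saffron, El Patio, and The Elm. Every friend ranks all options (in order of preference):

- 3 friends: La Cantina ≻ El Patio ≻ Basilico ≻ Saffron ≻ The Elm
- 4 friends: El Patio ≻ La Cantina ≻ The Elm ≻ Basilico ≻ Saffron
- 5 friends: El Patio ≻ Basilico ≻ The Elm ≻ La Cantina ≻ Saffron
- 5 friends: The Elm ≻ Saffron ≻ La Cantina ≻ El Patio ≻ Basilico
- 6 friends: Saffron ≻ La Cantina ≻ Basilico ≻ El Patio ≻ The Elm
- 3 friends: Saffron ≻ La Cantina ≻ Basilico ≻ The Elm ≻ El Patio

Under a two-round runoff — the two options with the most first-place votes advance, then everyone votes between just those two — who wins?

Round 1 first-place votes: Basilico 0, La Cantina 3, Saffron 9, El Patio 9, The Elm 5.
Saffron and El Patio advance.
Runoff: Saffron is preferred to El Patio by 14 voters; El Patio by 12.
Saffron wins the runoff.

Saffron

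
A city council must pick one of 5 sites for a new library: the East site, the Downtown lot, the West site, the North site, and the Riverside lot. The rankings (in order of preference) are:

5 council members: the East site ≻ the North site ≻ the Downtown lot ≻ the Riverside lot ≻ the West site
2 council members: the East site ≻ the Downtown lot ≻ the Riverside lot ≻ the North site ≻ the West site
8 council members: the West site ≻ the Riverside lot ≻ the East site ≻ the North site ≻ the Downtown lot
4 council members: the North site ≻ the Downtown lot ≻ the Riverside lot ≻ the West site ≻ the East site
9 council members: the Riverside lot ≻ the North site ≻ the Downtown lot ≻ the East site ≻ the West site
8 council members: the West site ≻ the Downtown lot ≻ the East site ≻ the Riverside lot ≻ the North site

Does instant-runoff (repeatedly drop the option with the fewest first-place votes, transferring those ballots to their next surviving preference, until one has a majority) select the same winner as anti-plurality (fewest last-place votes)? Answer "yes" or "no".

Instant-runoff — R1 the East site 7, the Downtown lot 0, the West site 16, the North site 4, the Riverside lot 9 (the Downtown lot out); R2 the East site 7, the West site 16, the North site 4, the Riverside lot 9 (the North site out); R3 the East site 7, the West site 16, the Riverside lot 13 (the East site out); R4 the West site 16, the Riverside lot 20 (the Riverside lot winner). Winner: the Riverside lot.
Anti-plurality — last-place votes: the East site 4, the Downtown lot 8, the West site 16, the North site 8, the Riverside lot 0. Winner: the Riverside lot.
The two methods agree.

yes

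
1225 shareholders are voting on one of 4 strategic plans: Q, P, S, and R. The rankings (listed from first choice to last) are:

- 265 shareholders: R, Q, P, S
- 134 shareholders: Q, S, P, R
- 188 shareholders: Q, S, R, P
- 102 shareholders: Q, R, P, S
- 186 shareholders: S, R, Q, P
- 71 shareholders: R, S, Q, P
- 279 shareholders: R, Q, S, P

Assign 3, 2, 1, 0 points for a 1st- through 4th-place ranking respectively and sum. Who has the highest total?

Q: 265·2 + 134·3 + 188·3 + 102·3 + 186·1 + 71·1 + 279·2 = 2617
P: 265·1 + 134·1 + 188·0 + 102·1 + 186·0 + 71·0 + 279·0 = 501
S: 265·0 + 134·2 + 188·2 + 102·0 + 186·3 + 71·2 + 279·1 = 1623
R: 265·3 + 134·0 + 188·1 + 102·2 + 186·2 + 71·3 + 279·3 = 2609
Q has the highest Borda score (2617).

Q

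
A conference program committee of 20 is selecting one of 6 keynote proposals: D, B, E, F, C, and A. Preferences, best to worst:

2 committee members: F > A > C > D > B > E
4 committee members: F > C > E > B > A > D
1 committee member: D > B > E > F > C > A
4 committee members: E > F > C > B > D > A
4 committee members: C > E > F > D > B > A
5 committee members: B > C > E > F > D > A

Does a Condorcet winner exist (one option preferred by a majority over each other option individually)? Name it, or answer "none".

Checking pairwise contests:
B beats D 13–7.
E beats B 12–8.
C beats E 15–5.
E beats F 14–6.
F beats C 11–9.
D beats A 14–6.
Every option loses at least one head-to-head, so there is no Condorcet winner.

none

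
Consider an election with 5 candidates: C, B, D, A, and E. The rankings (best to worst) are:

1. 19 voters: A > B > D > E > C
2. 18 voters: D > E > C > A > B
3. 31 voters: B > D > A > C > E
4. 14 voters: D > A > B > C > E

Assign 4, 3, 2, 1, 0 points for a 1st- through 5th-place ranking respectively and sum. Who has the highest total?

C: 19·0 + 18·2 + 31·1 + 14·1 = 81
B: 19·3 + 18·0 + 31·4 + 14·2 = 209
D: 19·2 + 18·4 + 31·3 + 14·4 = 259
A: 19·4 + 18·1 + 31·2 + 14·3 = 198
E: 19·1 + 18·3 + 31·0 + 14·0 = 73
D has the highest Borda score (259).

D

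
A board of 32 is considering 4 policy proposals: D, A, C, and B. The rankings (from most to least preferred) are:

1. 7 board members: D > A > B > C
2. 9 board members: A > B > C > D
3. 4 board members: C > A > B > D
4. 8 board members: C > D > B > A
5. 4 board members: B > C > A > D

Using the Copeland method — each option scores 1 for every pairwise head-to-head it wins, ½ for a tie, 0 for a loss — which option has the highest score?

D: loses to A, C, and B → score 0.
A: beats D and B; ties C → score 2.5.
C: beats D; ties A; loses to B → score 1.5.
B: beats D and C; loses to A → score 2.
A has the best pairwise record.

A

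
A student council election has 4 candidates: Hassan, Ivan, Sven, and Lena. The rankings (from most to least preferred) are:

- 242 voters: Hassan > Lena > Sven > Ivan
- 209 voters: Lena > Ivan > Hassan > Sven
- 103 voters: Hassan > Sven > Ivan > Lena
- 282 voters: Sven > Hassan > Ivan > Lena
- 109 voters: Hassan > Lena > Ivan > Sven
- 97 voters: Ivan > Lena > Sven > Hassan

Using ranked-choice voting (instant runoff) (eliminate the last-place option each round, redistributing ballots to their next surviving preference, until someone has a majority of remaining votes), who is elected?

Round 1: Hassan 454, Ivan 97, Sven 282, Lena 209. Eliminate Ivan.
Round 2: Hassan 454, Sven 282, Lena 306. Eliminate Sven.
Round 3: Hassan 736, Lena 306. Hassan has a majority.

Hassan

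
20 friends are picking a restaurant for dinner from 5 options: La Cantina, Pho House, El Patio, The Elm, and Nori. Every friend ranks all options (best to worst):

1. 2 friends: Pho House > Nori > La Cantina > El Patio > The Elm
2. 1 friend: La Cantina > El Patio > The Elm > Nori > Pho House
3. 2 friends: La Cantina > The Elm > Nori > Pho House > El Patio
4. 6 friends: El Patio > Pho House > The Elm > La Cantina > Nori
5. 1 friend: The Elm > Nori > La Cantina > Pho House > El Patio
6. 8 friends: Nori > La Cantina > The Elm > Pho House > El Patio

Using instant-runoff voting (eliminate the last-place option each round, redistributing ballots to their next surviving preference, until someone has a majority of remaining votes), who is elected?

Round 1: La Cantina 3, Pho House 2, El Patio 6, The Elm 1, Nori 8. Eliminate The Elm.
Round 2: La Cantina 3, Pho House 2, El Patio 6, Nori 9. Eliminate Pho House.
Round 3: La Cantina 3, El Patio 6, Nori 11. Nori has a majority.

Nori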